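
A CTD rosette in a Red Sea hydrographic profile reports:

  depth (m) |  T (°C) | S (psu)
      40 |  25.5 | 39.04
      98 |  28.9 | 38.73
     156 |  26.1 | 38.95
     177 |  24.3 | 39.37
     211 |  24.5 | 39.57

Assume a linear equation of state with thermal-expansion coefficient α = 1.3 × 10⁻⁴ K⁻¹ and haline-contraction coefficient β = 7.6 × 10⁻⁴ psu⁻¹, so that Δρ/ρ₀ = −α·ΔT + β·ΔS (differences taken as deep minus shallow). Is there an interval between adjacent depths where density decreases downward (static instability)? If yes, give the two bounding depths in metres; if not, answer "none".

Evaluate Δρ/ρ₀ = −αΔT + βΔS across each adjacent pair:
  40–98 m: −αΔT+βΔS = −(1.3 × 10⁻⁴)(+3.4)+(7.6 × 10⁻⁴)(-0.31) = -6.8 × 10⁻⁴ → UNSTABLE
  98–156 m: −αΔT+βΔS = −(1.3 × 10⁻⁴)(-2.8)+(7.6 × 10⁻⁴)(+0.22) = 5.3 × 10⁻⁴ → stable
  156–177 m: −αΔT+βΔS = −(1.3 × 10⁻⁴)(-1.8)+(7.6 × 10⁻⁴)(+0.42) = 5.5 × 10⁻⁴ → stable
  177–211 m: −αΔT+βΔS = −(1.3 × 10⁻⁴)(+0.2)+(7.6 × 10⁻⁴)(+0.20) = 1.3 × 10⁻⁴ → stable
The 40–98 m interval has Δρ < 0: lighter water underlies denser water.

40–98 m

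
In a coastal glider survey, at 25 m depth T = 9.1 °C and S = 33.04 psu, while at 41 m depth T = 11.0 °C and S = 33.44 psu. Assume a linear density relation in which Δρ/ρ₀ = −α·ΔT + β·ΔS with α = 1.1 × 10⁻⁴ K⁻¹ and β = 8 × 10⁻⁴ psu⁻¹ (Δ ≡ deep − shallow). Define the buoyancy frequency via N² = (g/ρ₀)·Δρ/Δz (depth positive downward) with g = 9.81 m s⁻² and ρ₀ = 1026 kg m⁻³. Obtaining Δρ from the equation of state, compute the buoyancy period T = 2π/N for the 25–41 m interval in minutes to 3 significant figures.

12.7 min

ΔT = +1.9 K, ΔS = +0.40 psu (deep − shallow).
Δρ/ρ₀ = −αΔT + βΔS = -2.09 × 10⁻⁴ + 3.20 × 10⁻⁴ = 1.11 × 10⁻⁴, so Δρ ≈ 0.1139 kg m⁻³.
N² = (g/ρ₀)·Δρ/Δz = g·(Δρ/ρ₀)/Δz = 9.81 × 1.11 × 10⁻⁴ / 16 = 6.8057 × 10⁻⁵ s⁻².
N = √(6.8057 × 10⁻⁵) = 8.2497 × 10⁻³ rad s⁻¹ → T = 2π/N = 761.63 s = 12.694 min ≈ 12.7 min.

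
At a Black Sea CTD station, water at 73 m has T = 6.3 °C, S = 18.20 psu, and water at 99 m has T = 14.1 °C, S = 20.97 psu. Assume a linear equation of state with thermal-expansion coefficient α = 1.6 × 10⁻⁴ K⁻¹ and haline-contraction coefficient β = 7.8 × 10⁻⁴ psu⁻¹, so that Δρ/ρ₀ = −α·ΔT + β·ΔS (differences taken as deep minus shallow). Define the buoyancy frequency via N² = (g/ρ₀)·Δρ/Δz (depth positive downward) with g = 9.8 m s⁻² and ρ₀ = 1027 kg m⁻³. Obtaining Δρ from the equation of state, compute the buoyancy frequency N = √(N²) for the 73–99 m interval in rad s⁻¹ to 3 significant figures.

0.0185 rad s⁻¹

ΔT = +7.8 K, ΔS = +2.77 psu (deep − shallow).
Δρ/ρ₀ = −αΔT + βΔS = -1.248 × 10⁻³ + 2.1606 × 10⁻³ = 9.126 × 10⁻⁴, so Δρ ≈ 0.9372 kg m⁻³.
N² = (g/ρ₀)·Δρ/Δz = g·(Δρ/ρ₀)/Δz = 9.8 × 9.126 × 10⁻⁴ / 26 = 3.4398 × 10⁻⁴ s⁻².
N = √(3.4398 × 10⁻⁴) = 0.018547 rad s⁻¹ ≈ 0.0185 rad s⁻¹.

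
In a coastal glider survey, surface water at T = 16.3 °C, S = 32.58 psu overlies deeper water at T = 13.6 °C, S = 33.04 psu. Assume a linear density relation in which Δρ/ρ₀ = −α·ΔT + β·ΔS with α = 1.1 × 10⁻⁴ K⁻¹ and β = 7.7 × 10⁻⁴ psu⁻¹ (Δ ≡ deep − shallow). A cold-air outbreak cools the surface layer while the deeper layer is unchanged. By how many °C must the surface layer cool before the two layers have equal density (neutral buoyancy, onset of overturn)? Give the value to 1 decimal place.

5.9 °C

Neutral buoyancy requires Δρ = 0, i.e. −α(T_deep − T_surf′) + β(S_deep − S_surf) = 0.
T_surf′ = T_deep − (β/α)·ΔS = 13.6 − (7.7 × 10⁻⁴/1.1 × 10⁻⁴)·(+0.46) = 10.380 °C.
Cooling required: 16.3 − (10.380) = 5.920 °C.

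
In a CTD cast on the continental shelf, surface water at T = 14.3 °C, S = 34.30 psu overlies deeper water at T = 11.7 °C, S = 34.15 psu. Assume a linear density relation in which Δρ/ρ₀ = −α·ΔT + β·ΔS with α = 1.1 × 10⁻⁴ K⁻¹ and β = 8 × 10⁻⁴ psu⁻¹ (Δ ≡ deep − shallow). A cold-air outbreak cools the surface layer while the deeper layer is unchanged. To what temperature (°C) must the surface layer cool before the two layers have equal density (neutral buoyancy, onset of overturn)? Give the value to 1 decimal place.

Neutral buoyancy requires Δρ = 0, i.e. −α(T_deep − T_surf′) + β(S_deep − S_surf) = 0.
T_surf′ = T_deep − (β/α)·ΔS = 11.7 − (8 × 10⁻⁴/1.1 × 10⁻⁴)·(-0.15) = 12.791 °C.
Cooling required: 14.3 − (12.791) = 1.509 °C.

12.8 °C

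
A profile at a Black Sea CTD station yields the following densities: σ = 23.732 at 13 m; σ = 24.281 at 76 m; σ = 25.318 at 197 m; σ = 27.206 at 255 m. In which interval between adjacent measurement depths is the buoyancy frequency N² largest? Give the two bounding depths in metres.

Compute the density gradient over each adjacent pair:
  13–76 m: Δρ/Δz = 0.549/63 = 8.7 × 10⁻³ kg m⁻⁴
  76–197 m: Δρ/Δz = 1.037/121 = 8.6 × 10⁻³ kg m⁻⁴
  197–255 m: Δρ/Δz = 1.888/58 = 0.033 kg m⁻⁴
The largest gradient is in the 197–255 m interval — the pycnocline.

197–255 m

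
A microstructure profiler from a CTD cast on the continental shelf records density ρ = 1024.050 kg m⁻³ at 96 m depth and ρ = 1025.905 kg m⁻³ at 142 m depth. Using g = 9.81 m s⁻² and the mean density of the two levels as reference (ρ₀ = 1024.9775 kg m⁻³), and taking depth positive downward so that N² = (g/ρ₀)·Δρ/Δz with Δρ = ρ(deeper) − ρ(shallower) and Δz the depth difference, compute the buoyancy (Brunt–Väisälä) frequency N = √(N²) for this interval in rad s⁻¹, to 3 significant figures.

0.0196 rad s⁻¹

Δρ = 1025.905 − 1024.050 = 1.855 kg m⁻³ over Δz = 142 − 96 = 46 m.
N² = (9.81/1024.9775) × (1.855/46) = 3.8596 × 10⁻⁴ s⁻².
N = √(3.8596 × 10⁻⁴) = 0.019646 rad s⁻¹ ≈ 0.0196 rad s⁻¹.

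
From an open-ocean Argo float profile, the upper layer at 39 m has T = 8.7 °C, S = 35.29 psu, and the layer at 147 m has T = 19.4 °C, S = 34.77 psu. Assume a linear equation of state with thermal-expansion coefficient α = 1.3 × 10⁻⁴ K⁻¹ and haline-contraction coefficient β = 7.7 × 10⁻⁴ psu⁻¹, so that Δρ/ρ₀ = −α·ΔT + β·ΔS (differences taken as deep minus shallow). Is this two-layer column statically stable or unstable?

unstable

ΔT = 19.4 − 8.7 = +10.7 K and ΔS = 34.77 − 35.29 = -0.52 psu (deep − shallow).
−αΔT = -1.391 × 10⁻³; βΔS = -4.004 × 10⁻⁴; sum Δρ/ρ₀ = -1.7914 × 10⁻³.
Δρ/ρ₀ < 0, so Δρ < 0: deeper water is lighter → statically unstable; the column would overturn.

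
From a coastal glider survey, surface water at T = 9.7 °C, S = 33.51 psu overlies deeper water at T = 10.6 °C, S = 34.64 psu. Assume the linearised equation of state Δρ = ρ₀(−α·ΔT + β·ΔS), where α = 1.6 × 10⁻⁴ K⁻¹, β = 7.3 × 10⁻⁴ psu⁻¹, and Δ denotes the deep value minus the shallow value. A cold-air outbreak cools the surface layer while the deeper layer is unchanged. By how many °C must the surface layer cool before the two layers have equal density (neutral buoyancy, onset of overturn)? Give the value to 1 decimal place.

Neutral buoyancy requires Δρ = 0, i.e. −α(T_deep − T_surf′) + β(S_deep − S_surf) = 0.
T_surf′ = T_deep − (β/α)·ΔS = 10.6 − (7.3 × 10⁻⁴/1.6 × 10⁻⁴)·(+1.13) = 5.444 °C.
Cooling required: 9.7 − (5.444) = 4.256 °C.

4.3 °C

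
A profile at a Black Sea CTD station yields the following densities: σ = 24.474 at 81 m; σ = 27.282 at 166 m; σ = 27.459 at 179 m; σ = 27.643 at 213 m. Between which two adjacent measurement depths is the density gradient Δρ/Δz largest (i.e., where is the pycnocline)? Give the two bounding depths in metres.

81–166 m

Compute the density gradient over each adjacent pair:
  81–166 m: Δρ/Δz = 2.808/85 = 0.033 kg m⁻⁴
  166–179 m: Δρ/Δz = 0.177/13 = 0.014 kg m⁻⁴
  179–213 m: Δρ/Δz = 0.184/34 = 5.4 × 10⁻³ kg m⁻⁴
The largest gradient is in the 81–166 m interval — the pycnocline.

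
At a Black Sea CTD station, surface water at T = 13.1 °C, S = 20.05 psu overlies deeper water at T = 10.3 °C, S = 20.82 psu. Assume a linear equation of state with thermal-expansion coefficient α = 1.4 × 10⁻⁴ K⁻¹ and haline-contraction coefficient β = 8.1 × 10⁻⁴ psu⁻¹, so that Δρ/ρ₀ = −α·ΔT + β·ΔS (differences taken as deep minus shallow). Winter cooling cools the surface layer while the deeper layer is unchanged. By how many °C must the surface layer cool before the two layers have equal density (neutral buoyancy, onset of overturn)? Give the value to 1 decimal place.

7.3 °C

Neutral buoyancy requires Δρ = 0, i.e. −α(T_deep − T_surf′) + β(S_deep − S_surf) = 0.
T_surf′ = T_deep − (β/α)·ΔS = 10.3 − (8.1 × 10⁻⁴/1.4 × 10⁻⁴)·(+0.77) = 5.845 °C.
Cooling required: 13.1 − (5.845) = 7.255 °C.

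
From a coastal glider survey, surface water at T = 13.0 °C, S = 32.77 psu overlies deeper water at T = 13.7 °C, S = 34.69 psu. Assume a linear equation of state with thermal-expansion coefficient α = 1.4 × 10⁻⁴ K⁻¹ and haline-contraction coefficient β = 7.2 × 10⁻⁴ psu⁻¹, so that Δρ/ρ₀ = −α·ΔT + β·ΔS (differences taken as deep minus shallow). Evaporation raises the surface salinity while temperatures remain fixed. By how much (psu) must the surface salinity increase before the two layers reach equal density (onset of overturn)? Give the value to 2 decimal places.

1.78 psu

Neutral buoyancy requires −α(T_deep − T_surf) + β(S_deep − S_surf′) = 0.
S_surf′ = S_deep − (α/β)·ΔT = 34.69 − (1.4 × 10⁻⁴/7.2 × 10⁻⁴)·(+0.7) = 34.5539 psu.
Increase required: 34.5539 − 32.77 = 1.7839 psu.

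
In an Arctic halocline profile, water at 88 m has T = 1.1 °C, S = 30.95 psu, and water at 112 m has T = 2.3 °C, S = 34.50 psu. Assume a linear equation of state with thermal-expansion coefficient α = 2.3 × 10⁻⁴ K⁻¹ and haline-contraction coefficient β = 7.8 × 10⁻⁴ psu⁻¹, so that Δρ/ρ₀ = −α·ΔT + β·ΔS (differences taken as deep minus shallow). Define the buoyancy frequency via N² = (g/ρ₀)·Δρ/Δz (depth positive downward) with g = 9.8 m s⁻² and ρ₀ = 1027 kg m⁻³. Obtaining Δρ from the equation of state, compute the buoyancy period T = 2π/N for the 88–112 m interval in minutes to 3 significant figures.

ΔT = +1.2 K, ΔS = +3.55 psu (deep − shallow).
Δρ/ρ₀ = −αΔT + βΔS = -2.76 × 10⁻⁴ + 2.769 × 10⁻³ = 2.493 × 10⁻³, so Δρ ≈ 2.560 kg m⁻³.
N² = (g/ρ₀)·Δρ/Δz = g·(Δρ/ρ₀)/Δz = 9.8 × 2.493 × 10⁻³ / 24 = 1.0180 × 10⁻³ s⁻².
N = √(1.0180 × 10⁻³) = 0.031906 rad s⁻¹ → T = 2π/N = 196.93 s = 3.2822 min ≈ 3.28 min.

3.28 min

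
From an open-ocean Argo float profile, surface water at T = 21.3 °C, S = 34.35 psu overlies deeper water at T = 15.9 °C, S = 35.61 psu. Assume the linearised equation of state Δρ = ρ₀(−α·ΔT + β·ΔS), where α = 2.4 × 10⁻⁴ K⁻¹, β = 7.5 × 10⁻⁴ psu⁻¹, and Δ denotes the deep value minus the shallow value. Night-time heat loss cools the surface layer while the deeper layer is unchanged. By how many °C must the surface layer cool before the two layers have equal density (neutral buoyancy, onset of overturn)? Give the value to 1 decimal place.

9.3 °C

Neutral buoyancy requires Δρ = 0, i.e. −α(T_deep − T_surf′) + β(S_deep − S_surf) = 0.
T_surf′ = T_deep − (β/α)·ΔS = 15.9 − (7.5 × 10⁻⁴/2.4 × 10⁻⁴)·(+1.26) = 11.963 °C.
Cooling required: 21.3 − (11.963) = 9.337 °C.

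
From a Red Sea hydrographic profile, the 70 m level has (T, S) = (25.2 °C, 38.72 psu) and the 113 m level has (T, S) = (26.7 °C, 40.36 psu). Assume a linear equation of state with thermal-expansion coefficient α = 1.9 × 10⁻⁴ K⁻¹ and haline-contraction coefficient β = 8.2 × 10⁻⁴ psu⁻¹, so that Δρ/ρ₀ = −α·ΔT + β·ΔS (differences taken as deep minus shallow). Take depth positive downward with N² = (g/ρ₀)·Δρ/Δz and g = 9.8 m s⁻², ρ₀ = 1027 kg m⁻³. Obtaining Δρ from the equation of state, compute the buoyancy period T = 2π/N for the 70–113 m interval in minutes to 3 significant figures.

6.74 min

ΔT = +1.5 K, ΔS = +1.64 psu (deep − shallow).
Δρ/ρ₀ = −αΔT + βΔS = -2.85 × 10⁻⁴ + 1.3448 × 10⁻³ = 1.0598 × 10⁻³, so Δρ ≈ 1.088 kg m⁻³.
N² = (g/ρ₀)·Δρ/Δz = g·(Δρ/ρ₀)/Δz = 9.8 × 1.0598 × 10⁻³ / 43 = 2.4154 × 10⁻⁴ s⁻².
N = √(2.4154 × 10⁻⁴) = 0.015542 rad s⁻¹ → T = 2π/N = 404.27 s = 6.7378 min ≈ 6.74 min.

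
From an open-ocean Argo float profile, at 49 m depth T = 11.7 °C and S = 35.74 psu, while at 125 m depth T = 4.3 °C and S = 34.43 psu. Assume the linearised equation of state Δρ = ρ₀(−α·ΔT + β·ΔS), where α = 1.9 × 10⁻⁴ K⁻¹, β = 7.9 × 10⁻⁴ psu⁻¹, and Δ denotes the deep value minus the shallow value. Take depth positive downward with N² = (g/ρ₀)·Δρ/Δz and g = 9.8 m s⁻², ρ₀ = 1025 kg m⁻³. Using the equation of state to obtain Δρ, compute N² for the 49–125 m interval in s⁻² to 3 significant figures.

ΔT = -7.4 K, ΔS = -1.31 psu (deep − shallow).
Δρ/ρ₀ = −αΔT + βΔS = 1.406 × 10⁻³ − 1.0349 × 10⁻³ = 3.711 × 10⁻⁴, so Δρ ≈ 0.3804 kg m⁻³.
N² = (g/ρ₀)·Δρ/Δz = g·(Δρ/ρ₀)/Δz = 9.8 × 3.711 × 10⁻⁴ / 76 = 4.7852 × 10⁻⁵ s⁻² ≈ 4.79 × 10⁻⁵ s⁻².

4.79 × 10⁻⁵ s⁻²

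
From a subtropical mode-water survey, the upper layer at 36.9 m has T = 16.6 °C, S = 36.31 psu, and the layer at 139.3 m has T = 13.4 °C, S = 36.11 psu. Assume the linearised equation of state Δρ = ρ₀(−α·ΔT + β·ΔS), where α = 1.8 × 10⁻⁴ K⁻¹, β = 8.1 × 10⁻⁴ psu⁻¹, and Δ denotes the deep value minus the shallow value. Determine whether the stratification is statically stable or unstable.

ΔT = 13.4 − 16.6 = -3.2 K and ΔS = 36.11 − 36.31 = -0.20 psu (deep − shallow).
−αΔT = 5.76 × 10⁻⁴; βΔS = -1.62 × 10⁻⁴; sum Δρ/ρ₀ = 4.14 × 10⁻⁴.
Δρ/ρ₀ > 0, so Δρ > 0: deeper water is denser → statically stable.

stable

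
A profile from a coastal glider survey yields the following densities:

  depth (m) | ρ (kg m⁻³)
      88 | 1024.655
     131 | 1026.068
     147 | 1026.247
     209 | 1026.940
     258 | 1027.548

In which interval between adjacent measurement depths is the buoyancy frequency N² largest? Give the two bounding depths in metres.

88–131 m

Compute the density gradient over each adjacent pair:
  88–131 m: Δρ/Δz = 1.413/43 = 0.033 kg m⁻⁴
  131–147 m: Δρ/Δz = 0.179/16 = 0.011 kg m⁻⁴
  147–209 m: Δρ/Δz = 0.693/62 = 0.011 kg m⁻⁴
  209–258 m: Δρ/Δz = 0.608/49 = 0.012 kg m⁻⁴
The largest gradient is in the 88–131 m interval — the pycnocline.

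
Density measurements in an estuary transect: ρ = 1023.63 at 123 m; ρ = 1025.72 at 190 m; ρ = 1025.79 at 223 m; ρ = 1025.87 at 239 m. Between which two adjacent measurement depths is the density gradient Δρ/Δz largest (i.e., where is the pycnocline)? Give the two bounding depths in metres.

Compute the density gradient over each adjacent pair:
  123–190 m: Δρ/Δz = 2.09/67 = 0.031 kg m⁻⁴
  190–223 m: Δρ/Δz = 0.07/33 = 2.1 × 10⁻³ kg m⁻⁴
  223–239 m: Δρ/Δz = 0.08/16 = 5.0 × 10⁻³ kg m⁻⁴
The largest gradient is in the 123–190 m interval — the pycnocline.

123–190 m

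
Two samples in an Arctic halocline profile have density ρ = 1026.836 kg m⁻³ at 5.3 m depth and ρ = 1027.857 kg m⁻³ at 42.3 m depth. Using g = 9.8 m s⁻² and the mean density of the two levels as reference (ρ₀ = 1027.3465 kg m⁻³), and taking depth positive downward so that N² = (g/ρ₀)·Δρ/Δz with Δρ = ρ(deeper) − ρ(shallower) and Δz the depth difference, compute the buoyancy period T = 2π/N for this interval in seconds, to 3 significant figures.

387 s

Δρ = 1027.857 − 1026.836 = 1.021 kg m⁻³ over Δz = 42.3 − 5.3 = 37 m.
N² = (9.8/1027.3465) × (1.021/37) = 2.6323 × 10⁻⁴ s⁻².
N = √(2.6323 × 10⁻⁴) = 0.016224 rad s⁻¹, so T = 2π/N = 387.28 s ≈ 387 s.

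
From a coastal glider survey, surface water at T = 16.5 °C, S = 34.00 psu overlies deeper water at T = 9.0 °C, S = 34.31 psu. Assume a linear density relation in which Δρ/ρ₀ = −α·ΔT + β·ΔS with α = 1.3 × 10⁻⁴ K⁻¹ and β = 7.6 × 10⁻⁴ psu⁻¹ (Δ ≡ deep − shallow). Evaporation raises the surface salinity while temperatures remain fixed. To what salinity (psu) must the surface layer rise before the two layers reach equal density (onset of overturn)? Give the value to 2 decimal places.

35.59 psu

Neutral buoyancy requires −α(T_deep − T_surf) + β(S_deep − S_surf′) = 0.
S_surf′ = S_deep − (α/β)·ΔT = 34.31 − (1.3 × 10⁻⁴/7.6 × 10⁻⁴)·(-7.5) = 35.5929 psu.
Increase required: 35.5929 − 34.00 = 1.5929 psu.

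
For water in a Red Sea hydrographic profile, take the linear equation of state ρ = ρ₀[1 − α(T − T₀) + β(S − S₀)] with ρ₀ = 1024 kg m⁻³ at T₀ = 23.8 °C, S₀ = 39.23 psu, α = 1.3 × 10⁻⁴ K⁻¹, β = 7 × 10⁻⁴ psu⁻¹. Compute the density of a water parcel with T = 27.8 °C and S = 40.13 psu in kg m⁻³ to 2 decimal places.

1024.11 kg m⁻³

T − T₀ = +4.0 K, S − S₀ = +0.90 psu.
Bracket = 1 − α·(+4.0) + β·(+0.90) = 1 + (1.10 × 10⁻⁴) = 1.0001100.
ρ = 1024 × 1.0001100 = 1024.11 kg m⁻³.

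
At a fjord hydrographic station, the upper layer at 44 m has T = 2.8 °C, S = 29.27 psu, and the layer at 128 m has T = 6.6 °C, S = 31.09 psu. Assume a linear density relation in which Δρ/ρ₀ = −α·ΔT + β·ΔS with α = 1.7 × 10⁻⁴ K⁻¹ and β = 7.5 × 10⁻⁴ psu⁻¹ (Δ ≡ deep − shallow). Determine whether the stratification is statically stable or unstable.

ΔT = 6.6 − 2.8 = +3.8 K and ΔS = 31.09 − 29.27 = +1.82 psu (deep − shallow).
−αΔT = -6.46 × 10⁻⁴; βΔS = 1.365 × 10⁻³; sum Δρ/ρ₀ = 7.19 × 10⁻⁴.
Δρ/ρ₀ > 0, so Δρ > 0: deeper water is denser → statically stable.

stable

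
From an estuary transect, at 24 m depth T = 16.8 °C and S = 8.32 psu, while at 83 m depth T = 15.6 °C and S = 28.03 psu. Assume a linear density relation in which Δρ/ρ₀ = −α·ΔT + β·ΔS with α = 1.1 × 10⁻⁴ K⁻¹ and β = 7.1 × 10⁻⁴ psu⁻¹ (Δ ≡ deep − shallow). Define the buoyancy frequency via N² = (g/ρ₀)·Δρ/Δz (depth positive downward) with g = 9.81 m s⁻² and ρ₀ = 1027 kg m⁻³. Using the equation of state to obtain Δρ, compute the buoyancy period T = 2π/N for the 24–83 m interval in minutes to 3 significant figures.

ΔT = -1.2 K, ΔS = +19.71 psu (deep − shallow).
Δρ/ρ₀ = −αΔT + βΔS = 1.32 × 10⁻⁴ + 0.0139941 = 0.0141261, so Δρ ≈ 14.51 kg m⁻³.
N² = (g/ρ₀)·Δρ/Δz = g·(Δρ/ρ₀)/Δz = 9.81 × 0.0141261 / 59 = 2.3488 × 10⁻³ s⁻².
N = √(2.3488 × 10⁻³) = 0.048464 rad s⁻¹ → T = 2π/N = 129.65 s = 2.1608 min ≈ 2.16 min.

2.16 min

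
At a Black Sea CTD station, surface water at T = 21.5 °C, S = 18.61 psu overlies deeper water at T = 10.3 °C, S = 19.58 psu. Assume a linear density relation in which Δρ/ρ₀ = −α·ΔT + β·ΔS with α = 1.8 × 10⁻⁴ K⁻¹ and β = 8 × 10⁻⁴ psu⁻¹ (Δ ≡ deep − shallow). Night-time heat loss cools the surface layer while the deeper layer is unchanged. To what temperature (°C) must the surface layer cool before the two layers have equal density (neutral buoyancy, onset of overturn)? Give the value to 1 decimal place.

Neutral buoyancy requires Δρ = 0, i.e. −α(T_deep − T_surf′) + β(S_deep − S_surf) = 0.
T_surf′ = T_deep − (β/α)·ΔS = 10.3 − (8 × 10⁻⁴/1.8 × 10⁻⁴)·(+0.97) = 5.989 °C.
Cooling required: 21.5 − (5.989) = 15.511 °C.

6.0 °C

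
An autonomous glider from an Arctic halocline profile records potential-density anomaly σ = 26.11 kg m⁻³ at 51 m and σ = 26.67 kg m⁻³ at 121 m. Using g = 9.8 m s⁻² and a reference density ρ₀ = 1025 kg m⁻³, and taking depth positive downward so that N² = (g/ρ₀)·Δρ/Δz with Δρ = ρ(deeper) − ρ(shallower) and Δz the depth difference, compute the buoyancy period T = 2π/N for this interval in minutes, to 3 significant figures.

12.0 min

Δρ = 1026.67 − 1026.11 = 0.56 kg m⁻³ over Δz = 121 − 51 = 70 m.
N² = (9.8/1025) × (0.56/70) = 7.6488 × 10⁻⁵ s⁻².
N = √(7.6488 × 10⁻⁵) = 8.7457 × 10⁻³ rad s⁻¹, so T = 2π/N = 718.43 s = 11.974 min ≈ 12.0 min.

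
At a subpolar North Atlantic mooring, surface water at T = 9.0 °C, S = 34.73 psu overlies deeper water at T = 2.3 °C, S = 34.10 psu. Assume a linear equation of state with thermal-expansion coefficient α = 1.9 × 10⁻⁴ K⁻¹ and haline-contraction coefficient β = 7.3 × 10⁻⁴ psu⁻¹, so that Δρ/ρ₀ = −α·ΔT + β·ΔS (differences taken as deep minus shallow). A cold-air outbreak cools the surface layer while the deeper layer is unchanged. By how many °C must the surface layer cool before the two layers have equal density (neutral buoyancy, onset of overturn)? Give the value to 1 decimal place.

4.3 °C

Neutral buoyancy requires Δρ = 0, i.e. −α(T_deep − T_surf′) + β(S_deep − S_surf) = 0.
T_surf′ = T_deep − (β/α)·ΔS = 2.3 − (7.3 × 10⁻⁴/1.9 × 10⁻⁴)·(-0.63) = 4.721 °C.
Cooling required: 9.0 − (4.721) = 4.279 °C.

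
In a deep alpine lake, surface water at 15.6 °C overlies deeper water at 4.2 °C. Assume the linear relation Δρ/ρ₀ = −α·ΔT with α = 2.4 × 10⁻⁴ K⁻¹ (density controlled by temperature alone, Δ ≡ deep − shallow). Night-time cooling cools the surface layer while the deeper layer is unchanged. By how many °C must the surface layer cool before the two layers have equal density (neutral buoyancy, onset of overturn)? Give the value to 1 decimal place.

With temperature the only control, equal density requires T_surf′ = T_deep.
T_surf′ = 4.2 °C.
Cooling required: 15.6 − 4.2 = 11.4 °C.

11.4 °C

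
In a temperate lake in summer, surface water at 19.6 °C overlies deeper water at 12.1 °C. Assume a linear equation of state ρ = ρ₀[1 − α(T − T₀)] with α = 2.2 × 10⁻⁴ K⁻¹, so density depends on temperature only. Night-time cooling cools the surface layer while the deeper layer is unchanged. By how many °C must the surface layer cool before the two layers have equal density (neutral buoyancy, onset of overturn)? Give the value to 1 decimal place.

7.5 °C

With temperature the only control, equal density requires T_surf′ = T_deep.
T_surf′ = 12.1 °C.
Cooling required: 19.6 − 12.1 = 7.5 °C.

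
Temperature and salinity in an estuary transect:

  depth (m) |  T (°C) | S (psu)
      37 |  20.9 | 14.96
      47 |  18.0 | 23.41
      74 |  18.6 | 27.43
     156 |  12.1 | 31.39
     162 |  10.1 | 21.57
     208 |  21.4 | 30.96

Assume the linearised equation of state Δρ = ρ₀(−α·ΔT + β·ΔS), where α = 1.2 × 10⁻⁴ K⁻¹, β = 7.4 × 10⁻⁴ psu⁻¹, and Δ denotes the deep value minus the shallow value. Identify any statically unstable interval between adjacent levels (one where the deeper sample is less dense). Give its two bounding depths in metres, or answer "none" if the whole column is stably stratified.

156–162 m

Evaluate Δρ/ρ₀ = −αΔT + βΔS across each adjacent pair:
  37–47 m: −αΔT+βΔS = −(1.2 × 10⁻⁴)(-2.9)+(7.4 × 10⁻⁴)(+8.45) = 6.6 × 10⁻³ → stable
  47–74 m: −αΔT+βΔS = −(1.2 × 10⁻⁴)(+0.6)+(7.4 × 10⁻⁴)(+4.02) = 2.9 × 10⁻³ → stable
  74–156 m: −αΔT+βΔS = −(1.2 × 10⁻⁴)(-6.5)+(7.4 × 10⁻⁴)(+3.96) = 3.7 × 10⁻³ → stable
  156–162 m: −αΔT+βΔS = −(1.2 × 10⁻⁴)(-2.0)+(7.4 × 10⁻⁴)(-9.82) = -7.0 × 10⁻³ → UNSTABLE
  162–208 m: −αΔT+βΔS = −(1.2 × 10⁻⁴)(+11.3)+(7.4 × 10⁻⁴)(+9.39) = 5.6 × 10⁻³ → stable
The 156–162 m interval has Δρ < 0: lighter water underlies denser water.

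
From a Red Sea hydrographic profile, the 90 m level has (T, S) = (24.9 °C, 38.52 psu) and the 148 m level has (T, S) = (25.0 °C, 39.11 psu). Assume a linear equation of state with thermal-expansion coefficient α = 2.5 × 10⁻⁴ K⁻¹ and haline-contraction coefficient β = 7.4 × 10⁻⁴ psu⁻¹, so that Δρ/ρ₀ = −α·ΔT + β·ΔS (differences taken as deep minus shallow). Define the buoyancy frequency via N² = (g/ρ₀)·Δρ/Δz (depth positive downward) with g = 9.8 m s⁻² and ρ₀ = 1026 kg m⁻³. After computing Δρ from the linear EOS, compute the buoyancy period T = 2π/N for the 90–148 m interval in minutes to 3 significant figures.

12.6 min

ΔT = +0.1 K, ΔS = +0.59 psu (deep − shallow).
Δρ/ρ₀ = −αΔT + βΔS = -2.50 × 10⁻⁵ + 4.366 × 10⁻⁴ = 4.116 × 10⁻⁴, so Δρ ≈ 0.4223 kg m⁻³.
N² = (g/ρ₀)·Δρ/Δz = g·(Δρ/ρ₀)/Δz = 9.8 × 4.116 × 10⁻⁴ / 58 = 6.9546 × 10⁻⁵ s⁻².
N = √(6.9546 × 10⁻⁵) = 8.3394 × 10⁻³ rad s⁻¹ → T = 2π/N = 753.43 s = 12.557 min ≈ 12.6 min.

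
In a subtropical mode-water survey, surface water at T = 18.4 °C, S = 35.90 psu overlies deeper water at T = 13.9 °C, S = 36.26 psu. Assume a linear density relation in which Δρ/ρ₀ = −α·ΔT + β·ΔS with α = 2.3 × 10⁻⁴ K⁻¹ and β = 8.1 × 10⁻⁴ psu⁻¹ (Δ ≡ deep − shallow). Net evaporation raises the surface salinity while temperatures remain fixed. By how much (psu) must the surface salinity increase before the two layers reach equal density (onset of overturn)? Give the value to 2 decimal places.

Neutral buoyancy requires −α(T_deep − T_surf) + β(S_deep − S_surf′) = 0.
S_surf′ = S_deep − (α/β)·ΔT = 36.26 − (2.3 × 10⁻⁴/8.1 × 10⁻⁴)·(-4.5) = 37.5378 psu.
Increase required: 37.5378 − 35.90 = 1.6378 psu.

1.64 psu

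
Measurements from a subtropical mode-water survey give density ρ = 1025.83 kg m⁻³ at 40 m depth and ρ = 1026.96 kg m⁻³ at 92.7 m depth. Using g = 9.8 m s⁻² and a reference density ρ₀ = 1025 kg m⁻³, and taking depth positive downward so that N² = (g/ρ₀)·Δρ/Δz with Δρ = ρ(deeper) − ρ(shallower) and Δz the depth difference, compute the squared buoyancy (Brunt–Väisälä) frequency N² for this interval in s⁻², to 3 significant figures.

2.05 × 10⁻⁴ s⁻²

Δρ = 1026.96 − 1025.83 = 1.13 kg m⁻³ over Δz = 92.7 − 40 = 52.7 m.
N² = (9.8/1025) × (1.13/52.7) = 2.0501 × 10⁻⁴ s⁻² ≈ 2.05 × 10⁻⁴ s⁻².
A positive N² confirms static stability across the interval.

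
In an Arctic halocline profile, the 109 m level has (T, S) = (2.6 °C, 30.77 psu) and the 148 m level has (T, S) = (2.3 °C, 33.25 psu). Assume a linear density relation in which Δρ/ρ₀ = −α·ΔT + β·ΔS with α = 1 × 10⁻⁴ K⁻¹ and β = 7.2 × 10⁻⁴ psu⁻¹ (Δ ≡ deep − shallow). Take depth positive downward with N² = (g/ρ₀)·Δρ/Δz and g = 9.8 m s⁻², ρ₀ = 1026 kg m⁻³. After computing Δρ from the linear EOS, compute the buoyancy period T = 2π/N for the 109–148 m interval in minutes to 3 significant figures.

4.90 min

ΔT = -0.3 K, ΔS = +2.48 psu (deep − shallow).
Δρ/ρ₀ = −αΔT + βΔS = 3.00 × 10⁻⁵ + 1.7856 × 10⁻³ = 1.8156 × 10⁻³, so Δρ ≈ 1.863 kg m⁻³.
N² = (g/ρ₀)·Δρ/Δz = g·(Δρ/ρ₀)/Δz = 9.8 × 1.8156 × 10⁻³ / 39 = 4.5623 × 10⁻⁴ s⁻².
N = √(4.5623 × 10⁻⁴) = 0.021360 rad s⁻¹ → T = 2π/N = 294.16 s = 4.9027 min ≈ 4.90 min.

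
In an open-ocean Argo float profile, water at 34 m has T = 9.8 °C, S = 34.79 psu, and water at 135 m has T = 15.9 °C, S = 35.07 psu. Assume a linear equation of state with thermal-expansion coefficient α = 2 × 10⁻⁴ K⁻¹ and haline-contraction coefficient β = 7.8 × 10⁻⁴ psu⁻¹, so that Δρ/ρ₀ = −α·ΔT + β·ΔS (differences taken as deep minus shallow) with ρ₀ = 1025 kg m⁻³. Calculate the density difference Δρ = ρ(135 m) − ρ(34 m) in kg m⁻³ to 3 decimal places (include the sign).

ΔT = +6.1 K, ΔS = +0.28 psu (deep − shallow).
Δρ/ρ₀ = −(2 × 10⁻⁴)(+6.1) + (7.8 × 10⁻⁴)(+0.28) = -1.0016 × 10⁻³.
Δρ = 1025 × (-1.0016 × 10⁻³) = -1.027 kg m⁻³.
Negative Δρ: lighter below, statically unstable.

-1.027 kg m⁻³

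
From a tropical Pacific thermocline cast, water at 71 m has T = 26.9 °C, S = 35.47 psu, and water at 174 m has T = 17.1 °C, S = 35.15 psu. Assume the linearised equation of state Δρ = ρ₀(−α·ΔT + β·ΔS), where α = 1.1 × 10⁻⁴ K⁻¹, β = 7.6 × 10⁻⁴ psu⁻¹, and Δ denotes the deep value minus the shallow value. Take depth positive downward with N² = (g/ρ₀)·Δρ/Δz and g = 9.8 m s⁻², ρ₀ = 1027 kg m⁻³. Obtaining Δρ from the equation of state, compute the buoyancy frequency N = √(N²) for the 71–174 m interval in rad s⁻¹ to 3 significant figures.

8.91 × 10⁻³ rad s⁻¹

ΔT = -9.8 K, ΔS = -0.32 psu (deep − shallow).
Δρ/ρ₀ = −αΔT + βΔS = 1.078 × 10⁻³ − 2.432 × 10⁻⁴ = 8.348 × 10⁻⁴, so Δρ ≈ 0.8573 kg m⁻³.
N² = (g/ρ₀)·Δρ/Δz = g·(Δρ/ρ₀)/Δz = 9.8 × 8.348 × 10⁻⁴ / 103 = 7.9428 × 10⁻⁵ s⁻².
N = √(7.9428 × 10⁻⁵) = 8.9122 × 10⁻³ rad s⁻¹ ≈ 8.91 × 10⁻³ rad s⁻¹.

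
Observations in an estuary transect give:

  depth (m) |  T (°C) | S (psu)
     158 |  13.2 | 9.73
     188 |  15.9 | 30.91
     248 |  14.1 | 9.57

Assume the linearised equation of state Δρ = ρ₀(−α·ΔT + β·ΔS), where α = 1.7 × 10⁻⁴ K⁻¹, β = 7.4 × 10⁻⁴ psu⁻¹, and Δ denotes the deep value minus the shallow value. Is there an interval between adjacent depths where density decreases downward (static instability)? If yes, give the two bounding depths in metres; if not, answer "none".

Evaluate Δρ/ρ₀ = −αΔT + βΔS across each adjacent pair:
  158–188 m: −αΔT+βΔS = −(1.7 × 10⁻⁴)(+2.7)+(7.4 × 10⁻⁴)(+21.18) = 0.015 → stable
  188–248 m: −αΔT+βΔS = −(1.7 × 10⁻⁴)(-1.8)+(7.4 × 10⁻⁴)(-21.34) = -0.015 → UNSTABLE
The 188–248 m interval has Δρ < 0: lighter water underlies denser water.

188–248 m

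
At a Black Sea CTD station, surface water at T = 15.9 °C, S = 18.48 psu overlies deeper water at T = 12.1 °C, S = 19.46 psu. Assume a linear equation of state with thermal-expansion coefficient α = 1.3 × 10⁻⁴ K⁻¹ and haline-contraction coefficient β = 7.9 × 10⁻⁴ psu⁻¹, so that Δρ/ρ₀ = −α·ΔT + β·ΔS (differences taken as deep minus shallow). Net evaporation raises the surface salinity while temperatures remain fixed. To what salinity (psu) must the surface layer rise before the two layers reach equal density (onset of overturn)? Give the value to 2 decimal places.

20.09 psu

Neutral buoyancy requires −α(T_deep − T_surf) + β(S_deep − S_surf′) = 0.
S_surf′ = S_deep − (α/β)·ΔT = 19.46 − (1.3 × 10⁻⁴/7.9 × 10⁻⁴)·(-3.8) = 20.0853 psu.
Increase required: 20.0853 − 18.48 = 1.6053 psu.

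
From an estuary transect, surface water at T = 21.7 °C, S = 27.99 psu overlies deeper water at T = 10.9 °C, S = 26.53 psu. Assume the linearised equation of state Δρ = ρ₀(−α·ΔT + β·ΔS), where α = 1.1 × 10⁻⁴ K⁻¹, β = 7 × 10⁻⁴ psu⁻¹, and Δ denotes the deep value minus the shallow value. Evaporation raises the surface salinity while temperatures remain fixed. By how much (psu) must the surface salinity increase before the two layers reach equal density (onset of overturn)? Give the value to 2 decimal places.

0.24 psu

Neutral buoyancy requires −α(T_deep − T_surf) + β(S_deep − S_surf′) = 0.
S_surf′ = S_deep − (α/β)·ΔT = 26.53 − (1.1 × 10⁻⁴/7 × 10⁻⁴)·(-10.8) = 28.2271 psu.
Increase required: 28.2271 − 27.99 = 0.2371 psu.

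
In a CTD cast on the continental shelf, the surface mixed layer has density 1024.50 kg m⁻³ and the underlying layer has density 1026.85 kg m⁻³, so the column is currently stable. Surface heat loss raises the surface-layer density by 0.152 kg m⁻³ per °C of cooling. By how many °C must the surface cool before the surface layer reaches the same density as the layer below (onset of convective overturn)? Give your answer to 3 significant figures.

Density deficit of the surface layer: 1026.85 − 1024.50 = 2.35 kg m⁻³.
Required change = 2.35 / 0.152 = 15.5 °C.

15.5 °C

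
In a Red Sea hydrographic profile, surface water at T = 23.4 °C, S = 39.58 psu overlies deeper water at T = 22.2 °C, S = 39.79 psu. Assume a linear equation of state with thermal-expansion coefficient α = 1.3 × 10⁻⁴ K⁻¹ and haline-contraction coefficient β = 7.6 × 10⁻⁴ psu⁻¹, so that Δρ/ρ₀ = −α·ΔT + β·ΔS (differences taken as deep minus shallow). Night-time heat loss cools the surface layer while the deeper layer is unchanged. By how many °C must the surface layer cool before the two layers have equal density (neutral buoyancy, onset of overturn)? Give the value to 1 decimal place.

Neutral buoyancy requires Δρ = 0, i.e. −α(T_deep − T_surf′) + β(S_deep − S_surf) = 0.
T_surf′ = T_deep − (β/α)·ΔS = 22.2 − (7.6 × 10⁻⁴/1.3 × 10⁻⁴)·(+0.21) = 20.972 °C.
Cooling required: 23.4 − (20.972) = 2.428 °C.

2.4 °C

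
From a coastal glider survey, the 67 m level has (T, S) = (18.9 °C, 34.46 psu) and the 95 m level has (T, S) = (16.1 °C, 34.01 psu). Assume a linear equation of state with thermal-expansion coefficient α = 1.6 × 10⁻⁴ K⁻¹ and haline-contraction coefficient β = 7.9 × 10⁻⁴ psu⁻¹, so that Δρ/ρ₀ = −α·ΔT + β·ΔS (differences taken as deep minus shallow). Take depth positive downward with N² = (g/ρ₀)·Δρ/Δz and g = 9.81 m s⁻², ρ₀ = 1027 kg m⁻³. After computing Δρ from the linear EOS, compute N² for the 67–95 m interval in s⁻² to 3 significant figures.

3.24 × 10⁻⁵ s⁻²

ΔT = -2.8 K, ΔS = -0.45 psu (deep − shallow).
Δρ/ρ₀ = −αΔT + βΔS = 4.48 × 10⁻⁴ − 3.555 × 10⁻⁴ = 9.25 × 10⁻⁵, so Δρ ≈ 0.09500 kg m⁻³.
N² = (g/ρ₀)·Δρ/Δz = g·(Δρ/ρ₀)/Δz = 9.81 × 9.25 × 10⁻⁵ / 28 = 3.2408 × 10⁻⁵ s⁻² ≈ 3.24 × 10⁻⁵ s⁻².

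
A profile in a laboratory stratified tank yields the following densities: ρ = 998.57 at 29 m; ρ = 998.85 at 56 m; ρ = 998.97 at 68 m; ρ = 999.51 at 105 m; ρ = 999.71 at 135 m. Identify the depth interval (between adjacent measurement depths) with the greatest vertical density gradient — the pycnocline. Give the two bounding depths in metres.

Compute the density gradient over each adjacent pair:
  29–56 m: Δρ/Δz = 0.28/27 = 0.010 kg m⁻⁴
  56–68 m: Δρ/Δz = 0.12/12 = 0.010 kg m⁻⁴
  68–105 m: Δρ/Δz = 0.54/37 = 0.015 kg m⁻⁴
  105–135 m: Δρ/Δz = 0.20/30 = 6.7 × 10⁻³ kg m⁻⁴
The largest gradient is in the 68–105 m interval — the pycnocline.

68–105 m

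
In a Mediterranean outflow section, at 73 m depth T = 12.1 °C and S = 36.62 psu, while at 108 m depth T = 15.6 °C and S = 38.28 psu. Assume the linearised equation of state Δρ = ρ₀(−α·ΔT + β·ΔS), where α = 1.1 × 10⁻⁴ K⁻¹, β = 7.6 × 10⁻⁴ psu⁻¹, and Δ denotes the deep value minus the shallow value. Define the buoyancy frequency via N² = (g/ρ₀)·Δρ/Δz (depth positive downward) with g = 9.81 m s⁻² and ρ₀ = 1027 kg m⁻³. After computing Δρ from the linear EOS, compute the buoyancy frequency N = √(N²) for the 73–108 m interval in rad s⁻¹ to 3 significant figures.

0.0157 rad s⁻¹

ΔT = +3.5 K, ΔS = +1.66 psu (deep − shallow).
Δρ/ρ₀ = −αΔT + βΔS = -3.85 × 10⁻⁴ + 1.2616 × 10⁻³ = 8.766 × 10⁻⁴, so Δρ ≈ 0.9003 kg m⁻³.
N² = (g/ρ₀)·Δρ/Δz = g·(Δρ/ρ₀)/Δz = 9.81 × 8.766 × 10⁻⁴ / 35 = 2.4570 × 10⁻⁴ s⁻².
N = √(2.4570 × 10⁻⁴) = 0.015675 rad s⁻¹ ≈ 0.0157 rad s⁻¹.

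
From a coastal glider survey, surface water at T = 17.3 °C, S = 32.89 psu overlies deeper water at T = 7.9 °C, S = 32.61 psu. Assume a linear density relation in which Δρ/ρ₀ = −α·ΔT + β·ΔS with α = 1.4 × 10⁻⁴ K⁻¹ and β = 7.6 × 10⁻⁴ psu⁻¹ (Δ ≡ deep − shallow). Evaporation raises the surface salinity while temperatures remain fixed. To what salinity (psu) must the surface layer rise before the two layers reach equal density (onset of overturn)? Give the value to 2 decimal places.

Neutral buoyancy requires −α(T_deep − T_surf) + β(S_deep − S_surf′) = 0.
S_surf′ = S_deep − (α/β)·ΔT = 32.61 − (1.4 × 10⁻⁴/7.6 × 10⁻⁴)·(-9.4) = 34.3416 psu.
Increase required: 34.3416 − 32.89 = 1.4516 psu.

34.34 psu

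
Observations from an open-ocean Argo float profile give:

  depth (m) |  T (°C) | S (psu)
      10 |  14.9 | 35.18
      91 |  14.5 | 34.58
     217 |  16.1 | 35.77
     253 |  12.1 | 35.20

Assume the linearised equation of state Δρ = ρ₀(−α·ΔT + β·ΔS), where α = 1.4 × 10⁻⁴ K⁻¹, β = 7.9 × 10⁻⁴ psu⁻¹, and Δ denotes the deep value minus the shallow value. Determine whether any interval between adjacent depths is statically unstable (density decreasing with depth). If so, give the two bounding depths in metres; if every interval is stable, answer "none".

Evaluate Δρ/ρ₀ = −αΔT + βΔS across each adjacent pair:
  10–91 m: −αΔT+βΔS = −(1.4 × 10⁻⁴)(-0.4)+(7.9 × 10⁻⁴)(-0.60) = -4.2 × 10⁻⁴ → UNSTABLE
  91–217 m: −αΔT+βΔS = −(1.4 × 10⁻⁴)(+1.6)+(7.9 × 10⁻⁴)(+1.19) = 7.2 × 10⁻⁴ → stable
  217–253 m: −αΔT+βΔS = −(1.4 × 10⁻⁴)(-4.0)+(7.9 × 10⁻⁴)(-0.57) = 1.1 × 10⁻⁴ → stable
The 10–91 m interval has Δρ < 0: lighter water underlies denser water.

10–91 m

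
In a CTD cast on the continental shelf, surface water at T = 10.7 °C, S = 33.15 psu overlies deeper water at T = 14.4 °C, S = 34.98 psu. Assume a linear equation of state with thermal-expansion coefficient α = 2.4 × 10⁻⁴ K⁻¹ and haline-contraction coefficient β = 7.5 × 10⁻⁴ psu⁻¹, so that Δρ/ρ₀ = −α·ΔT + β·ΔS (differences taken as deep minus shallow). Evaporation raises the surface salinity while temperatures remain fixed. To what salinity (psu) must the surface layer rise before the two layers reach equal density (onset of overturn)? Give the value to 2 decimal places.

Neutral buoyancy requires −α(T_deep − T_surf) + β(S_deep − S_surf′) = 0.
S_surf′ = S_deep − (α/β)·ΔT = 34.98 − (2.4 × 10⁻⁴/7.5 × 10⁻⁴)·(+3.7) = 33.7960 psu.
Increase required: 33.7960 − 33.15 = 0.6460 psu.

33.80 psu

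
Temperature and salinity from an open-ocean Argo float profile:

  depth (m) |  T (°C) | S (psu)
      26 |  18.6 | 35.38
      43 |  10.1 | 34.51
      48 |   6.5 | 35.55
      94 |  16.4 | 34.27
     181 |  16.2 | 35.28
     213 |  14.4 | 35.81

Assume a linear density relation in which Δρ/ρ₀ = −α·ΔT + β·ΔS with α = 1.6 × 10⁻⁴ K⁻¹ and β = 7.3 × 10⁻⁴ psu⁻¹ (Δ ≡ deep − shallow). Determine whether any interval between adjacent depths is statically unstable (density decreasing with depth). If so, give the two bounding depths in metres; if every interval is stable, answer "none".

Evaluate Δρ/ρ₀ = −αΔT + βΔS across each adjacent pair:
  26–43 m: −αΔT+βΔS = −(1.6 × 10⁻⁴)(-8.5)+(7.3 × 10⁻⁴)(-0.87) = 7.2 × 10⁻⁴ → stable
  43–48 m: −αΔT+βΔS = −(1.6 × 10⁻⁴)(-3.6)+(7.3 × 10⁻⁴)(+1.04) = 1.3 × 10⁻³ → stable
  48–94 m: −αΔT+βΔS = −(1.6 × 10⁻⁴)(+9.9)+(7.3 × 10⁻⁴)(-1.28) = -2.5 × 10⁻³ → UNSTABLE
  94–181 m: −αΔT+βΔS = −(1.6 × 10⁻⁴)(-0.2)+(7.3 × 10⁻⁴)(+1.01) = 7.7 × 10⁻⁴ → stable
  181–213 m: −αΔT+βΔS = −(1.6 × 10⁻⁴)(-1.8)+(7.3 × 10⁻⁴)(+0.53) = 6.7 × 10⁻⁴ → stable
The 48–94 m interval has Δρ < 0: lighter water underlies denser water.

48–94 m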